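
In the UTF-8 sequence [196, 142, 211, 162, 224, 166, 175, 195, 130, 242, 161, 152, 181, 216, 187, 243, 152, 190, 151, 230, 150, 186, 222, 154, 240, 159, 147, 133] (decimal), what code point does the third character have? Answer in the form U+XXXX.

U+09AF

Offset 0: leading byte 0xC4 = 11000100 → 2-byte char #1 = C4 8E.
Offset 2: leading byte 0xD3 = 11010011 → 2-byte char #2 = D3 A2.
Offset 4: leading byte 0xE0 = 11100000 → 3-byte char #3 = E0 A6 AF.
Leading byte 0xE0 = 11100000 matches 1110xxxx → 3-byte sequence.
Byte 1: 0xE0 = 11100000, payload 0000 (4 bits).
Byte 2: 0xA6 = 10100110 (10xxxxxx ✓), payload 100110.
Byte 3: 0xAF = 10101111 (10xxxxxx ✓), payload 101111.
Concatenate: 0000100110101111 = 0x9AF (16 bits → U+09AF).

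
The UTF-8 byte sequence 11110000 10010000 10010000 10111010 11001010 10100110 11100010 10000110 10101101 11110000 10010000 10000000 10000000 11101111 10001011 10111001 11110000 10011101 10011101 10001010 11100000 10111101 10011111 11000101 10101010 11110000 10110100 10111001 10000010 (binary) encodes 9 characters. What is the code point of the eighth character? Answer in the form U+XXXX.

Offset 0: leading byte 0xF0 = 11110000 → 4-byte char #1 = F0 90 90 BA.
Offset 4: leading byte 0xCA = 11001010 → 2-byte char #2 = CA A6.
Offset 6: leading byte 0xE2 = 11100010 → 3-byte char #3 = E2 86 AD.
Offset 9: leading byte 0xF0 = 11110000 → 4-byte char #4 = F0 90 80 80.
Offset 13: leading byte 0xEF = 11101111 → 3-byte char #5 = EF 8B B9.
Offset 16: leading byte 0xF0 = 11110000 → 4-byte char #6 = F0 9D 9D 8A.
Offset 20: leading byte 0xE0 = 11100000 → 3-byte char #7 = E0 BD 9F.
Offset 23: leading byte 0xC5 = 11000101 → 2-byte char #8 = C5 AA.
Leading byte 0xC5 = 11000101 matches 110xxxxx → 2-byte sequence.
Byte 1: 0xC5 = 11000101, payload 00101 (5 bits).
Byte 2: 0xAA = 10101010 (10xxxxxx ✓), payload 101010.
Concatenate: 00101101010 = 0x16A (11 bits → U+016A).

U+016A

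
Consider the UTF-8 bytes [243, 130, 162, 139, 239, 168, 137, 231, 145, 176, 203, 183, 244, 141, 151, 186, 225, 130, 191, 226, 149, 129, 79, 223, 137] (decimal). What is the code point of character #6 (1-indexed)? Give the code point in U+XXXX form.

U+10BF

Offset 0: leading byte 0xF3 = 11110011 → 4-byte char #1 = F3 82 A2 8B.
Offset 4: leading byte 0xEF = 11101111 → 3-byte char #2 = EF A8 89.
Offset 7: leading byte 0xE7 = 11100111 → 3-byte char #3 = E7 91 B0.
Offset 10: leading byte 0xCB = 11001011 → 2-byte char #4 = CB B7.
Offset 12: leading byte 0xF4 = 11110100 → 4-byte char #5 = F4 8D 97 BA.
Offset 16: leading byte 0xE1 = 11100001 → 3-byte char #6 = E1 82 BF.
Leading byte 0xE1 = 11100001 matches 1110xxxx → 3-byte sequence.
Byte 1: 0xE1 = 11100001, payload 0001 (4 bits).
Byte 2: 0x82 = 10000010 (10xxxxxx ✓), payload 000010.
Byte 3: 0xBF = 10111111 (10xxxxxx ✓), payload 111111.
Concatenate: 0001000010111111 = 0x10BF (16 bits → U+10BF).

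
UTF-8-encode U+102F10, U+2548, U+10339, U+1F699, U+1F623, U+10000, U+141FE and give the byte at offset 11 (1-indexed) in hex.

0xB9

1-indexed offset 11 is 0-indexed offset 10.
U+102F10 → 4-byte form F4 82 BC 90 at offsets 0–3.
U+2548 → 3-byte form E2 95 88 at offsets 4–6.
U+10339 → 4-byte form F0 90 8C B9 at offsets 7–10.
Offset 10 falls in char 3's range; it's byte 4 of F0 90 8C B9 = 0xB9.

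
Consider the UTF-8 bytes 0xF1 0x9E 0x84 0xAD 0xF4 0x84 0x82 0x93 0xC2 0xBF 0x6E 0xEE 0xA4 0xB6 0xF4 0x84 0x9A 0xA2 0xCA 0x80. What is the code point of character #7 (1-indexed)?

Offset 0: leading byte 0xF1 = 11110001 → 4-byte char #1 = F1 9E 84 AD.
Offset 4: leading byte 0xF4 = 11110100 → 4-byte char #2 = F4 84 82 93.
Offset 8: leading byte 0xC2 = 11000010 → 2-byte char #3 = C2 BF.
Offset 10: leading byte 0x6E = 01101110 → 1-byte char #4 = 6E.
Offset 11: leading byte 0xEE = 11101110 → 3-byte char #5 = EE A4 B6.
Offset 14: leading byte 0xF4 = 11110100 → 4-byte char #6 = F4 84 9A A2.
Offset 18: leading byte 0xCA = 11001010 → 2-byte char #7 = CA 80.
Leading byte 0xCA = 11001010 matches 110xxxxx → 2-byte sequence.
Byte 1: 0xCA = 11001010, payload 01010 (5 bits).
Byte 2: 0x80 = 10000000 (10xxxxxx ✓), payload 000000.
Concatenate: 01010000000 = 0x280 (11 bits → U+0280).

U+0280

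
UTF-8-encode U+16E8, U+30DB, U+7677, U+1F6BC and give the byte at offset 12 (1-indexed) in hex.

0x9A

1-indexed offset 12 is 0-indexed offset 11.
U+16E8 → 3-byte form E1 9B A8 at offsets 0–2.
U+30DB → 3-byte form E3 83 9B at offsets 3–5.
U+7677 → 3-byte form E7 99 B7 at offsets 6–8.
U+1F6BC → 4-byte form F0 9F 9A BC at offsets 9–12.
Offset 11 falls in char 4's range; it's byte 3 of F0 9F 9A BC = 0x9A.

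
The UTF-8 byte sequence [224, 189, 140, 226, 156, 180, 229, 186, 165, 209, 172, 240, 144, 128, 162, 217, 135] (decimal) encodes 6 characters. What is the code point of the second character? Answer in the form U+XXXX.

Offset 0: leading byte 0xE0 = 11100000 → 3-byte char #1 = E0 BD 8C.
Offset 3: leading byte 0xE2 = 11100010 → 3-byte char #2 = E2 9C B4.
Leading byte 0xE2 = 11100010 matches 1110xxxx → 3-byte sequence.
Byte 1: 0xE2 = 11100010, payload 0010 (4 bits).
Byte 2: 0x9C = 10011100 (10xxxxxx ✓), payload 011100.
Byte 3: 0xB4 = 10110100 (10xxxxxx ✓), payload 110100.
Concatenate: 0010011100110100 = 0x2734 (16 bits → U+2734).

U+2734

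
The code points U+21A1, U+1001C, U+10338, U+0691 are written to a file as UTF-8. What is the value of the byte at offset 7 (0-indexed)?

U+21A1 → 3-byte form E2 86 A1 at offsets 0–2.
U+1001C → 4-byte form F0 90 80 9C at offsets 3–6.
U+10338 → 4-byte form F0 90 8C B8 at offsets 7–10.
Offset 7 falls in char 3's range; it's byte 1 of F0 90 8C B8 = 0xF0.

0xF0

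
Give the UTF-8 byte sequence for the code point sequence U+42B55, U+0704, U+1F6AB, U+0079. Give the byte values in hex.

U+42B55: 4-byte form → F1 82 AD 95.
U+0704: 2-byte form → DC 84.
U+1F6AB: 4-byte form → F0 9F 9A AB.
U+0079: 1-byte form → 79.
Concatenated (11 bytes): F1 82 AD 95 DC 84 F0 9F 9A AB 79.

F1 82 AD 95 DC 84 F0 9F 9A AB 79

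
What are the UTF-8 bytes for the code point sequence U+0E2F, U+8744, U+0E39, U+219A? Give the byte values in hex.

E0 B8 AF E8 9D 84 E0 B8 B9 E2 86 9A

U+0E2F: 3-byte form → E0 B8 AF.
U+8744: 3-byte form → E8 9D 84.
U+0E39: 3-byte form → E0 B8 B9.
U+219A: 3-byte form → E2 86 9A.
Concatenated (12 bytes): E0 B8 AF E8 9D 84 E0 B8 B9 E2 86 9A.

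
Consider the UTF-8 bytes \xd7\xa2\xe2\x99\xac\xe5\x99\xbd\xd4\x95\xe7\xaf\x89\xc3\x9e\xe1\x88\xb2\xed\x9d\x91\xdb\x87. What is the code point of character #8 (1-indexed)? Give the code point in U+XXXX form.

Offset 0: leading byte 0xD7 = 11010111 → 2-byte char #1 = D7 A2.
Offset 2: leading byte 0xE2 = 11100010 → 3-byte char #2 = E2 99 AC.
Offset 5: leading byte 0xE5 = 11100101 → 3-byte char #3 = E5 99 BD.
Offset 8: leading byte 0xD4 = 11010100 → 2-byte char #4 = D4 95.
Offset 10: leading byte 0xE7 = 11100111 → 3-byte char #5 = E7 AF 89.
Offset 13: leading byte 0xC3 = 11000011 → 2-byte char #6 = C3 9E.
Offset 15: leading byte 0xE1 = 11100001 → 3-byte char #7 = E1 88 B2.
Offset 18: leading byte 0xED = 11101101 → 3-byte char #8 = ED 9D 91.
Leading byte 0xED = 11101101 matches 1110xxxx → 3-byte sequence.
Byte 1: 0xED = 11101101, payload 1101 (4 bits).
Byte 2: 0x9D = 10011101 (10xxxxxx ✓), payload 011101.
Byte 3: 0x91 = 10010001 (10xxxxxx ✓), payload 010001.
Concatenate: 1101011101010001 = 0xD751 (16 bits → U+D751).

U+D751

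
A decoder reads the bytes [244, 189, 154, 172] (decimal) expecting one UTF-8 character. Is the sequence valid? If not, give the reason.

invalid (encodes a value above U+10FFFF)

Leading byte 0xF4 = 11110100 → 4-byte form.
Payload = 0x13D6AC, which exceeds U+10FFFF, the maximum Unicode code point. (Leading bytes F5–FF, or F4 followed by ≥ 0x90, are invalid.)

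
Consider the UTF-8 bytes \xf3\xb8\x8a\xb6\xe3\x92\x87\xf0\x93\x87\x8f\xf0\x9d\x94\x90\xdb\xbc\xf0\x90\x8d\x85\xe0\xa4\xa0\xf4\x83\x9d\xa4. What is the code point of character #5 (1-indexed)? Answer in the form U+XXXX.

U+06FC

Offset 0: leading byte 0xF3 = 11110011 → 4-byte char #1 = F3 B8 8A B6.
Offset 4: leading byte 0xE3 = 11100011 → 3-byte char #2 = E3 92 87.
Offset 7: leading byte 0xF0 = 11110000 → 4-byte char #3 = F0 93 87 8F.
Offset 11: leading byte 0xF0 = 11110000 → 4-byte char #4 = F0 9D 94 90.
Offset 15: leading byte 0xDB = 11011011 → 2-byte char #5 = DB BC.
Leading byte 0xDB = 11011011 matches 110xxxxx → 2-byte sequence.
Byte 1: 0xDB = 11011011, payload 11011 (5 bits).
Byte 2: 0xBC = 10111100 (10xxxxxx ✓), payload 111100.
Concatenate: 11011111100 = 0x6FC (11 bits → U+06FC).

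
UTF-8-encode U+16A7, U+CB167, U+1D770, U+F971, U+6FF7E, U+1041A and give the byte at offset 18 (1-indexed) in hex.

1-indexed offset 18 is 0-indexed offset 17.
U+16A7 → 3-byte form E1 9A A7 at offsets 0–2.
U+CB167 → 4-byte form F3 8B 85 A7 at offsets 3–6.
U+1D770 → 4-byte form F0 9D 9D B0 at offsets 7–10.
U+F971 → 3-byte form EF A5 B1 at offsets 11–13.
U+6FF7E → 4-byte form F1 AF BD BE at offsets 14–17.
Offset 17 falls in char 5's range; it's byte 4 of F1 AF BD BE = 0xBE.

0xBE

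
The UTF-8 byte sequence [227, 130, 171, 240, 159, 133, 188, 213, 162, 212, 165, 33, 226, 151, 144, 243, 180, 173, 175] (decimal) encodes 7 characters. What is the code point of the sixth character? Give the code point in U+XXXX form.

Offset 0: leading byte 0xE3 = 11100011 → 3-byte char #1 = E3 82 AB.
Offset 3: leading byte 0xF0 = 11110000 → 4-byte char #2 = F0 9F 85 BC.
Offset 7: leading byte 0xD5 = 11010101 → 2-byte char #3 = D5 A2.
Offset 9: leading byte 0xD4 = 11010100 → 2-byte char #4 = D4 A5.
Offset 11: leading byte 0x21 = 00100001 → 1-byte char #5 = 21.
Offset 12: leading byte 0xE2 = 11100010 → 3-byte char #6 = E2 97 90.
Leading byte 0xE2 = 11100010 matches 1110xxxx → 3-byte sequence.
Byte 1: 0xE2 = 11100010, payload 0010 (4 bits).
Byte 2: 0x97 = 10010111 (10xxxxxx ✓), payload 010111.
Byte 3: 0x90 = 10010000 (10xxxxxx ✓), payload 010000.
Concatenate: 0010010111010000 = 0x25D0 (16 bits → U+25D0).

U+25D0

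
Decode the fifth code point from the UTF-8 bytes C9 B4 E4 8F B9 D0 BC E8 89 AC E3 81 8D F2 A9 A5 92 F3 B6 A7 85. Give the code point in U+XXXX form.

Offset 0: leading byte 0xC9 = 11001001 → 2-byte char #1 = C9 B4.
Offset 2: leading byte 0xE4 = 11100100 → 3-byte char #2 = E4 8F B9.
Offset 5: leading byte 0xD0 = 11010000 → 2-byte char #3 = D0 BC.
Offset 7: leading byte 0xE8 = 11101000 → 3-byte char #4 = E8 89 AC.
Offset 10: leading byte 0xE3 = 11100011 → 3-byte char #5 = E3 81 8D.
Leading byte 0xE3 = 11100011 matches 1110xxxx → 3-byte sequence.
Byte 1: 0xE3 = 11100011, payload 0011 (4 bits).
Byte 2: 0x81 = 10000001 (10xxxxxx ✓), payload 000001.
Byte 3: 0x8D = 10001101 (10xxxxxx ✓), payload 001101.
Concatenate: 0011000001001101 = 0x304D (16 bits → U+304D).

U+304D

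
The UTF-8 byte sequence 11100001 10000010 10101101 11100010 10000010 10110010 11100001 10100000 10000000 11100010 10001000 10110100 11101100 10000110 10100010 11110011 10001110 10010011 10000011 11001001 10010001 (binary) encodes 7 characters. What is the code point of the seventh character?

U+0251

Offset 0: leading byte 0xE1 = 11100001 → 3-byte char #1 = E1 82 AD.
Offset 3: leading byte 0xE2 = 11100010 → 3-byte char #2 = E2 82 B2.
Offset 6: leading byte 0xE1 = 11100001 → 3-byte char #3 = E1 A0 80.
Offset 9: leading byte 0xE2 = 11100010 → 3-byte char #4 = E2 88 B4.
Offset 12: leading byte 0xEC = 11101100 → 3-byte char #5 = EC 86 A2.
Offset 15: leading byte 0xF3 = 11110011 → 4-byte char #6 = F3 8E 93 83.
Offset 19: leading byte 0xC9 = 11001001 → 2-byte char #7 = C9 91.
Leading byte 0xC9 = 11001001 matches 110xxxxx → 2-byte sequence.
Byte 1: 0xC9 = 11001001, payload 01001 (5 bits).
Byte 2: 0x91 = 10010001 (10xxxxxx ✓), payload 010001.
Concatenate: 01001010001 = 0x251 (11 bits → U+0251).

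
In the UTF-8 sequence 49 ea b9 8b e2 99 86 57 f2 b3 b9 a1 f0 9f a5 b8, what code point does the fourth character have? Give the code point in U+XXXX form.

U+0057

Offset 0: leading byte 0x49 = 01001001 → 1-byte char #1 = 49.
Offset 1: leading byte 0xEA = 11101010 → 3-byte char #2 = EA B9 8B.
Offset 4: leading byte 0xE2 = 11100010 → 3-byte char #3 = E2 99 86.
Offset 7: leading byte 0x57 = 01010111 → 1-byte char #4 = 57.
Leading byte 0x57 = 01010111 matches 0xxxxxxx → 1-byte sequence.
Byte 1: 0x57 = 01010111, payload 1010111 (7 bits).
Concatenate: 1010111 = 0x57 (7 bits → U+0057).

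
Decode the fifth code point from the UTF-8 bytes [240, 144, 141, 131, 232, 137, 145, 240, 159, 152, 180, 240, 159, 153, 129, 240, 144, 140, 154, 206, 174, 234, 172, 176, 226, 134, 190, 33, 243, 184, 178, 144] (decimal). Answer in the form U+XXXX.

Offset 0: leading byte 0xF0 = 11110000 → 4-byte char #1 = F0 90 8D 83.
Offset 4: leading byte 0xE8 = 11101000 → 3-byte char #2 = E8 89 91.
Offset 7: leading byte 0xF0 = 11110000 → 4-byte char #3 = F0 9F 98 B4.
Offset 11: leading byte 0xF0 = 11110000 → 4-byte char #4 = F0 9F 99 81.
Offset 15: leading byte 0xF0 = 11110000 → 4-byte char #5 = F0 90 8C 9A.
Leading byte 0xF0 = 11110000 matches 11110xxx → 4-byte sequence.
Byte 1: 0xF0 = 11110000, payload 000 (3 bits).
Byte 2: 0x90 = 10010000 (10xxxxxx ✓), payload 010000.
Byte 3: 0x8C = 10001100 (10xxxxxx ✓), payload 001100.
Byte 4: 0x9A = 10011010 (10xxxxxx ✓), payload 011010.
Concatenate: 000010000001100011010 = 0x1031A (21 bits → U+1031A).

U+1031A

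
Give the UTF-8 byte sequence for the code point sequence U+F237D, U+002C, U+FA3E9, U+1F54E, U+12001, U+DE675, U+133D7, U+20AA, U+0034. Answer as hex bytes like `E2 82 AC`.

F3 B2 8D BD 2C F3 BA 8F A9 F0 9F 95 8E F0 92 80 81 F3 9E 99 B5 F0 93 8F 97 E2 82 AA 34

U+F237D: 4-byte form → F3 B2 8D BD.
U+002C: 1-byte form → 2C.
U+FA3E9: 4-byte form → F3 BA 8F A9.
U+1F54E: 4-byte form → F0 9F 95 8E.
U+12001: 4-byte form → F0 92 80 81.
U+DE675: 4-byte form → F3 9E 99 B5.
U+133D7: 4-byte form → F0 93 8F 97.
U+20AA: 3-byte form → E2 82 AA.
U+0034: 1-byte form → 34.
Concatenated (29 bytes): F3 B2 8D BD 2C F3 BA 8F A9 F0 9F 95 8E F0 92 80 81 F3 9E 99 B5 F0 93 8F 97 E2 82 AA 34.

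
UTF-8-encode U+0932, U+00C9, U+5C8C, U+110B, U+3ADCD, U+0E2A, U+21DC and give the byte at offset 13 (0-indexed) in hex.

U+0932 → 3-byte form E0 A4 B2 at offsets 0–2.
U+00C9 → 2-byte form C3 89 at offsets 3–4.
U+5C8C → 3-byte form E5 B2 8C at offsets 5–7.
U+110B → 3-byte form E1 84 8B at offsets 8–10.
U+3ADCD → 4-byte form F0 BA B7 8D at offsets 11–14.
Offset 13 falls in char 5's range; it's byte 3 of F0 BA B7 8D = 0xB7.

0xB7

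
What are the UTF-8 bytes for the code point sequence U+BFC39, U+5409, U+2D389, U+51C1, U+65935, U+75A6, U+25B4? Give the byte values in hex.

F2 BF B0 B9 E5 90 89 F0 AD 8E 89 E5 87 81 F1 A5 A4 B5 E7 96 A6 E2 96 B4

U+BFC39: 4-byte form → F2 BF B0 B9.
U+5409: 3-byte form → E5 90 89.
U+2D389: 4-byte form → F0 AD 8E 89.
U+51C1: 3-byte form → E5 87 81.
U+65935: 4-byte form → F1 A5 A4 B5.
U+75A6: 3-byte form → E7 96 A6.
U+25B4: 3-byte form → E2 96 B4.
Concatenated (24 bytes): F2 BF B0 B9 E5 90 89 F0 AD 8E 89 E5 87 81 F1 A5 A4 B5 E7 96 A6 E2 96 B4.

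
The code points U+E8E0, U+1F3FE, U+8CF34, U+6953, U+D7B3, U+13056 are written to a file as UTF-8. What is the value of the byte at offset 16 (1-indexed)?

0x9E

1-indexed offset 16 is 0-indexed offset 15.
U+E8E0 → 3-byte form EE A3 A0 at offsets 0–2.
U+1F3FE → 4-byte form F0 9F 8F BE at offsets 3–6.
U+8CF34 → 4-byte form F2 8C BC B4 at offsets 7–10.
U+6953 → 3-byte form E6 A5 93 at offsets 11–13.
U+D7B3 → 3-byte form ED 9E B3 at offsets 14–16.
Offset 15 falls in char 5's range; it's byte 2 of ED 9E B3 = 0x9E.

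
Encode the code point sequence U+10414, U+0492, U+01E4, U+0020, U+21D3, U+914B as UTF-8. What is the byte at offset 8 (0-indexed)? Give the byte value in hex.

0x20

U+10414 → 4-byte form F0 90 90 94 at offsets 0–3.
U+0492 → 2-byte form D2 92 at offsets 4–5.
U+01E4 → 2-byte form C7 A4 at offsets 6–7.
U+0020 → 1-byte form 20 at offsets 8–8.
Offset 8 falls in char 4's range; it's byte 1 of 20 = 0x20.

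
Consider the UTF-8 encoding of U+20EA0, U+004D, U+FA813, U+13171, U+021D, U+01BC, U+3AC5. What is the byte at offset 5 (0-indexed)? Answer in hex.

U+20EA0 → 4-byte form F0 A0 BA A0 at offsets 0–3.
U+004D → 1-byte form 4D at offsets 4–4.
U+FA813 → 4-byte form F3 BA A0 93 at offsets 5–8.
Offset 5 falls in char 3's range; it's byte 1 of F3 BA A0 93 = 0xF3.

0xF3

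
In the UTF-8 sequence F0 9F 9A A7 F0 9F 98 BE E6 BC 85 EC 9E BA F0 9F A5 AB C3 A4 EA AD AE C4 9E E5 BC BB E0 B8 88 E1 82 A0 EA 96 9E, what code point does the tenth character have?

Offset 0: leading byte 0xF0 = 11110000 → 4-byte char #1 = F0 9F 9A A7.
Offset 4: leading byte 0xF0 = 11110000 → 4-byte char #2 = F0 9F 98 BE.
Offset 8: leading byte 0xE6 = 11100110 → 3-byte char #3 = E6 BC 85.
Offset 11: leading byte 0xEC = 11101100 → 3-byte char #4 = EC 9E BA.
Offset 14: leading byte 0xF0 = 11110000 → 4-byte char #5 = F0 9F A5 AB.
Offset 18: leading byte 0xC3 = 11000011 → 2-byte char #6 = C3 A4.
Offset 20: leading byte 0xEA = 11101010 → 3-byte char #7 = EA AD AE.
Offset 23: leading byte 0xC4 = 11000100 → 2-byte char #8 = C4 9E.
Offset 25: leading byte 0xE5 = 11100101 → 3-byte char #9 = E5 BC BB.
Offset 28: leading byte 0xE0 = 11100000 → 3-byte char #10 = E0 B8 88.
Leading byte 0xE0 = 11100000 matches 1110xxxx → 3-byte sequence.
Byte 1: 0xE0 = 11100000, payload 0000 (4 bits).
Byte 2: 0xB8 = 10111000 (10xxxxxx ✓), payload 111000.
Byte 3: 0x88 = 10001000 (10xxxxxx ✓), payload 001000.
Concatenate: 0000111000001000 = 0xE08 (16 bits → U+0E08).

U+0E08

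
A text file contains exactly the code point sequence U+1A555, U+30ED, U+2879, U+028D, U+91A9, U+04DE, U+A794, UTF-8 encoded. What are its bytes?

U+1A555: 4-byte form → F0 9A 95 95.
U+30ED: 3-byte form → E3 83 AD.
U+2879: 3-byte form → E2 A1 B9.
U+028D: 2-byte form → CA 8D.
U+91A9: 3-byte form → E9 86 A9.
U+04DE: 2-byte form → D3 9E.
U+A794: 3-byte form → EA 9E 94.
Concatenated (20 bytes): F0 9A 95 95 E3 83 AD E2 A1 B9 CA 8D E9 86 A9 D3 9E EA 9E 94.

F0 9A 95 95 E3 83 AD E2 A1 B9 CA 8D E9 86 A9 D3 9E EA 9E 94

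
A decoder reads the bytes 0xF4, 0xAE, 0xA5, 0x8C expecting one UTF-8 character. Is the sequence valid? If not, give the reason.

invalid (encodes a value above U+10FFFF)

Leading byte 0xF4 = 11110100 → 4-byte form.
Payload = 0x12E94C, which exceeds U+10FFFF, the maximum Unicode code point. (Leading bytes F5–FF, or F4 followed by ≥ 0x90, are invalid.)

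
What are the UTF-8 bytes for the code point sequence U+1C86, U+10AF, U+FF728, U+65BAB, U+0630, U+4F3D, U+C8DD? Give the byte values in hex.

E1 B2 86 E1 82 AF F3 BF 9C A8 F1 A5 AE AB D8 B0 E4 BC BD EC A3 9D

U+1C86: 3-byte form → E1 B2 86.
U+10AF: 3-byte form → E1 82 AF.
U+FF728: 4-byte form → F3 BF 9C A8.
U+65BAB: 4-byte form → F1 A5 AE AB.
U+0630: 2-byte form → D8 B0.
U+4F3D: 3-byte form → E4 BC BD.
U+C8DD: 3-byte form → EC A3 9D.
Concatenated (22 bytes): E1 B2 86 E1 82 AF F3 BF 9C A8 F1 A5 AE AB D8 B0 E4 BC BD EC A3 9D.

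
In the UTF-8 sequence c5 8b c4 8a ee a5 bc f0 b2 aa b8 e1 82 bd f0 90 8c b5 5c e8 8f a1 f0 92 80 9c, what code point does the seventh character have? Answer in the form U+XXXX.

Offset 0: leading byte 0xC5 = 11000101 → 2-byte char #1 = C5 8B.
Offset 2: leading byte 0xC4 = 11000100 → 2-byte char #2 = C4 8A.
Offset 4: leading byte 0xEE = 11101110 → 3-byte char #3 = EE A5 BC.
Offset 7: leading byte 0xF0 = 11110000 → 4-byte char #4 = F0 B2 AA B8.
Offset 11: leading byte 0xE1 = 11100001 → 3-byte char #5 = E1 82 BD.
Offset 14: leading byte 0xF0 = 11110000 → 4-byte char #6 = F0 90 8C B5.
Offset 18: leading byte 0x5C = 01011100 → 1-byte char #7 = 5C.
Leading byte 0x5C = 01011100 matches 0xxxxxxx → 1-byte sequence.
Byte 1: 0x5C = 01011100, payload 1011100 (7 bits).
Concatenate: 1011100 = 0x5C (7 bits → U+005C).

U+005C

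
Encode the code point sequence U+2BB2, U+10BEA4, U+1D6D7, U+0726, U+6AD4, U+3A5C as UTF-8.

U+2BB2: 3-byte form → E2 AE B2.
U+10BEA4: 4-byte form → F4 8B BA A4.
U+1D6D7: 4-byte form → F0 9D 9B 97.
U+0726: 2-byte form → DC A6.
U+6AD4: 3-byte form → E6 AB 94.
U+3A5C: 3-byte form → E3 A9 9C.
Concatenated (19 bytes): E2 AE B2 F4 8B BA A4 F0 9D 9B 97 DC A6 E6 AB 94 E3 A9 9C.

E2 AE B2 F4 8B BA A4 F0 9D 9B 97 DC A6 E6 AB 94 E3 A9 9C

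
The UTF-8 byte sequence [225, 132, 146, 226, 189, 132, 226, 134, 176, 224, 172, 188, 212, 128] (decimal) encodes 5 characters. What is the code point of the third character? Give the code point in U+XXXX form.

U+21B0

Offset 0: leading byte 0xE1 = 11100001 → 3-byte char #1 = E1 84 92.
Offset 3: leading byte 0xE2 = 11100010 → 3-byte char #2 = E2 BD 84.
Offset 6: leading byte 0xE2 = 11100010 → 3-byte char #3 = E2 86 B0.
Leading byte 0xE2 = 11100010 matches 1110xxxx → 3-byte sequence.
Byte 1: 0xE2 = 11100010, payload 0010 (4 bits).
Byte 2: 0x86 = 10000110 (10xxxxxx ✓), payload 000110.
Byte 3: 0xB0 = 10110000 (10xxxxxx ✓), payload 110000.
Concatenate: 0010000110110000 = 0x21B0 (16 bits → U+21B0).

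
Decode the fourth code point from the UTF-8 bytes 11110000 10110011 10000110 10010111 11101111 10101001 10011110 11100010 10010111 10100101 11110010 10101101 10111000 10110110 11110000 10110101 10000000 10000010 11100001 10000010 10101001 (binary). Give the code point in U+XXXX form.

Offset 0: leading byte 0xF0 = 11110000 → 4-byte char #1 = F0 B3 86 97.
Offset 4: leading byte 0xEF = 11101111 → 3-byte char #2 = EF A9 9E.
Offset 7: leading byte 0xE2 = 11100010 → 3-byte char #3 = E2 97 A5.
Offset 10: leading byte 0xF2 = 11110010 → 4-byte char #4 = F2 AD B8 B6.
Leading byte 0xF2 = 11110010 matches 11110xxx → 4-byte sequence.
Byte 1: 0xF2 = 11110010, payload 010 (3 bits).
Byte 2: 0xAD = 10101101 (10xxxxxx ✓), payload 101101.
Byte 3: 0xB8 = 10111000 (10xxxxxx ✓), payload 111000.
Byte 4: 0xB6 = 10110110 (10xxxxxx ✓), payload 110110.
Concatenate: 010101101111000110110 = 0xADE36 (21 bits → U+ADE36).

U+ADE36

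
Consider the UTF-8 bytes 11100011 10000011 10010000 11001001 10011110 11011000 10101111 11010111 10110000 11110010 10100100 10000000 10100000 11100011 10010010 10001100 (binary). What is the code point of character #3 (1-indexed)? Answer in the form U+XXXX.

U+062F

Offset 0: leading byte 0xE3 = 11100011 → 3-byte char #1 = E3 83 90.
Offset 3: leading byte 0xC9 = 11001001 → 2-byte char #2 = C9 9E.
Offset 5: leading byte 0xD8 = 11011000 → 2-byte char #3 = D8 AF.
Leading byte 0xD8 = 11011000 matches 110xxxxx → 2-byte sequence.
Byte 1: 0xD8 = 11011000, payload 11000 (5 bits).
Byte 2: 0xAF = 10101111 (10xxxxxx ✓), payload 101111.
Concatenate: 11000101111 = 0x62F (11 bits → U+062F).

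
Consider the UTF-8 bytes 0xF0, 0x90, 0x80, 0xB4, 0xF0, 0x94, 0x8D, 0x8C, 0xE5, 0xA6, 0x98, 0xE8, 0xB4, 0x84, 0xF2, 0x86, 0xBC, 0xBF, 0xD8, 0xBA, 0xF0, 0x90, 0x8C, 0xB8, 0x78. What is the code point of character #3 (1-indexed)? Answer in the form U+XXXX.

Offset 0: leading byte 0xF0 = 11110000 → 4-byte char #1 = F0 90 80 B4.
Offset 4: leading byte 0xF0 = 11110000 → 4-byte char #2 = F0 94 8D 8C.
Offset 8: leading byte 0xE5 = 11100101 → 3-byte char #3 = E5 A6 98.
Leading byte 0xE5 = 11100101 matches 1110xxxx → 3-byte sequence.
Byte 1: 0xE5 = 11100101, payload 0101 (4 bits).
Byte 2: 0xA6 = 10100110 (10xxxxxx ✓), payload 100110.
Byte 3: 0x98 = 10011000 (10xxxxxx ✓), payload 011000.
Concatenate: 0101100110011000 = 0x5998 (16 bits → U+5998).

U+5998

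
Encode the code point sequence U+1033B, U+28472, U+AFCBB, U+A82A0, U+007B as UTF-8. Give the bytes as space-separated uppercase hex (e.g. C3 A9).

U+1033B: 4-byte form → F0 90 8C BB.
U+28472: 4-byte form → F0 A8 91 B2.
U+AFCBB: 4-byte form → F2 AF B2 BB.
U+A82A0: 4-byte form → F2 A8 8A A0.
U+007B: 1-byte form → 7B.
Concatenated (17 bytes): F0 90 8C BB F0 A8 91 B2 F2 AF B2 BB F2 A8 8A A0 7B.

F0 90 8C BB F0 A8 91 B2 F2 AF B2 BB F2 A8 8A A0 7B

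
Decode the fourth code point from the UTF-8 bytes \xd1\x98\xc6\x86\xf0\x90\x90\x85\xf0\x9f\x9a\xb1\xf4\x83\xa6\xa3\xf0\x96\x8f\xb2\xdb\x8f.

U+1F6B1

Offset 0: leading byte 0xD1 = 11010001 → 2-byte char #1 = D1 98.
Offset 2: leading byte 0xC6 = 11000110 → 2-byte char #2 = C6 86.
Offset 4: leading byte 0xF0 = 11110000 → 4-byte char #3 = F0 90 90 85.
Offset 8: leading byte 0xF0 = 11110000 → 4-byte char #4 = F0 9F 9A B1.
Leading byte 0xF0 = 11110000 matches 11110xxx → 4-byte sequence.
Byte 1: 0xF0 = 11110000, payload 000 (3 bits).
Byte 2: 0x9F = 10011111 (10xxxxxx ✓), payload 011111.
Byte 3: 0x9A = 10011010 (10xxxxxx ✓), payload 011010.
Byte 4: 0xB1 = 10110001 (10xxxxxx ✓), payload 110001.
Concatenate: 000011111011010110001 = 0x1F6B1 (21 bits → U+1F6B1).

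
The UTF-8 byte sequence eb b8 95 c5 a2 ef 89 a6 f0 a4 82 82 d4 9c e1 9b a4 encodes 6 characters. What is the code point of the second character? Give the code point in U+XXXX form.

Offset 0: leading byte 0xEB = 11101011 → 3-byte char #1 = EB B8 95.
Offset 3: leading byte 0xC5 = 11000101 → 2-byte char #2 = C5 A2.
Leading byte 0xC5 = 11000101 matches 110xxxxx → 2-byte sequence.
Byte 1: 0xC5 = 11000101, payload 00101 (5 bits).
Byte 2: 0xA2 = 10100010 (10xxxxxx ✓), payload 100010.
Concatenate: 00101100010 = 0x162 (11 bits → U+0162).

U+0162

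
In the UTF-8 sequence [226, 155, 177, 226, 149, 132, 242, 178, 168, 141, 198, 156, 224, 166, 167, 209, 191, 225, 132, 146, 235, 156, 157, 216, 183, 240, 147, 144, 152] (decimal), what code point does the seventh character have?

Offset 0: leading byte 0xE2 = 11100010 → 3-byte char #1 = E2 9B B1.
Offset 3: leading byte 0xE2 = 11100010 → 3-byte char #2 = E2 95 84.
Offset 6: leading byte 0xF2 = 11110010 → 4-byte char #3 = F2 B2 A8 8D.
Offset 10: leading byte 0xC6 = 11000110 → 2-byte char #4 = C6 9C.
Offset 12: leading byte 0xE0 = 11100000 → 3-byte char #5 = E0 A6 A7.
Offset 15: leading byte 0xD1 = 11010001 → 2-byte char #6 = D1 BF.
Offset 17: leading byte 0xE1 = 11100001 → 3-byte char #7 = E1 84 92.
Leading byte 0xE1 = 11100001 matches 1110xxxx → 3-byte sequence.
Byte 1: 0xE1 = 11100001, payload 0001 (4 bits).
Byte 2: 0x84 = 10000100 (10xxxxxx ✓), payload 000100.
Byte 3: 0x92 = 10010010 (10xxxxxx ✓), payload 010010.
Concatenate: 0001000100010010 = 0x1112 (16 bits → U+1112).

U+1112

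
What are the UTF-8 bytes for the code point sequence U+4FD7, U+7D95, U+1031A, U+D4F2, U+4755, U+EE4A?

E4 BF 97 E7 B6 95 F0 90 8C 9A ED 93 B2 E4 9D 95 EE B9 8A

U+4FD7: 3-byte form → E4 BF 97.
U+7D95: 3-byte form → E7 B6 95.
U+1031A: 4-byte form → F0 90 8C 9A.
U+D4F2: 3-byte form → ED 93 B2.
U+4755: 3-byte form → E4 9D 95.
U+EE4A: 3-byte form → EE B9 8A.
Concatenated (19 bytes): E4 BF 97 E7 B6 95 F0 90 8C 9A ED 93 B2 E4 9D 95 EE B9 8A.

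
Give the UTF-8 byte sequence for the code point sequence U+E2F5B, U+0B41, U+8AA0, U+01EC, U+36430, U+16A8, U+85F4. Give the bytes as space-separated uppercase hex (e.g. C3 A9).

U+E2F5B: 4-byte form → F3 A2 BD 9B.
U+0B41: 3-byte form → E0 AD 81.
U+8AA0: 3-byte form → E8 AA A0.
U+01EC: 2-byte form → C7 AC.
U+36430: 4-byte form → F0 B6 90 B0.
U+16A8: 3-byte form → E1 9A A8.
U+85F4: 3-byte form → E8 97 B4.
Concatenated (22 bytes): F3 A2 BD 9B E0 AD 81 E8 AA A0 C7 AC F0 B6 90 B0 E1 9A A8 E8 97 B4.

F3 A2 BD 9B E0 AD 81 E8 AA A0 C7 AC F0 B6 90 B0 E1 9A A8 E8 97 B4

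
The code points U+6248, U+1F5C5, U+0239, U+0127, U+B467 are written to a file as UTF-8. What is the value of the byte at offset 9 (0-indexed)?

U+6248 → 3-byte form E6 89 88 at offsets 0–2.
U+1F5C5 → 4-byte form F0 9F 97 85 at offsets 3–6.
U+0239 → 2-byte form C8 B9 at offsets 7–8.
U+0127 → 2-byte form C4 A7 at offsets 9–10.
Offset 9 falls in char 4's range; it's byte 1 of C4 A7 = 0xC4.

0xC4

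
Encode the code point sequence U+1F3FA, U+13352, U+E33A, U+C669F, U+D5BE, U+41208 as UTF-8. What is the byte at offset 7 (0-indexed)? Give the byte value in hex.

0x92

U+1F3FA → 4-byte form F0 9F 8F BA at offsets 0–3.
U+13352 → 4-byte form F0 93 8D 92 at offsets 4–7.
Offset 7 falls in char 2's range; it's byte 4 of F0 93 8D 92 = 0x92.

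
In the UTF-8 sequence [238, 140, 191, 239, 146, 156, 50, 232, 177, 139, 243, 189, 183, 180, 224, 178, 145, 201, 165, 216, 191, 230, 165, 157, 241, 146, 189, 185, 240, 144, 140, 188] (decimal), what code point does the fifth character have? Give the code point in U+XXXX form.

U+FDDF4

Offset 0: leading byte 0xEE = 11101110 → 3-byte char #1 = EE 8C BF.
Offset 3: leading byte 0xEF = 11101111 → 3-byte char #2 = EF 92 9C.
Offset 6: leading byte 0x32 = 00110010 → 1-byte char #3 = 32.
Offset 7: leading byte 0xE8 = 11101000 → 3-byte char #4 = E8 B1 8B.
Offset 10: leading byte 0xF3 = 11110011 → 4-byte char #5 = F3 BD B7 B4.
Leading byte 0xF3 = 11110011 matches 11110xxx → 4-byte sequence.
Byte 1: 0xF3 = 11110011, payload 011 (3 bits).
Byte 2: 0xBD = 10111101 (10xxxxxx ✓), payload 111101.
Byte 3: 0xB7 = 10110111 (10xxxxxx ✓), payload 110111.
Byte 4: 0xB4 = 10110100 (10xxxxxx ✓), payload 110100.
Concatenate: 011111101110111110100 = 0xFDDF4 (21 bits → U+FDDF4).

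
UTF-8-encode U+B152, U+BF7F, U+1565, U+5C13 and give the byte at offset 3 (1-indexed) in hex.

1-indexed offset 3 is 0-indexed offset 2.
U+B152 → 3-byte form EB 85 92 at offsets 0–2.
Offset 2 falls in char 1's range; it's byte 3 of EB 85 92 = 0x92.

0x92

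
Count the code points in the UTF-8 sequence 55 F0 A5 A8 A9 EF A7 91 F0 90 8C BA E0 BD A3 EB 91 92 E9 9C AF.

7

Byte at offset 0: 0x55 = 01010101 → 1-byte char (#1). Advance 1.
Byte at offset 1: 0xF0 = 11110000 → 4-byte char (#2). Advance 4.
Byte at offset 5: 0xEF = 11101111 → 3-byte char (#3). Advance 3.
Byte at offset 8: 0xF0 = 11110000 → 4-byte char (#4). Advance 4.
Byte at offset 12: 0xE0 = 11100000 → 3-byte char (#5). Advance 3.
Byte at offset 15: 0xEB = 11101011 → 3-byte char (#6). Advance 3.
Byte at offset 18: 0xE9 = 11101001 → 3-byte char (#7). Advance 3.
Reached end at offset 21 after 7 code points.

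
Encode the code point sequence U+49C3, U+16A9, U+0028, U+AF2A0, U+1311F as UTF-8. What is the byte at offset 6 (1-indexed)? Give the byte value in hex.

1-indexed offset 6 is 0-indexed offset 5.
U+49C3 → 3-byte form E4 A7 83 at offsets 0–2.
U+16A9 → 3-byte form E1 9A A9 at offsets 3–5.
Offset 5 falls in char 2's range; it's byte 3 of E1 9A A9 = 0xA9.

0xA9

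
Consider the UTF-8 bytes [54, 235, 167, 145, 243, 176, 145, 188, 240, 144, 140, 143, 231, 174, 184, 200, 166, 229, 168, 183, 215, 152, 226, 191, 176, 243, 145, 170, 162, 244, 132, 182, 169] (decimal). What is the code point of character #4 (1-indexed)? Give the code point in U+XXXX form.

U+1030F

Offset 0: leading byte 0x36 = 00110110 → 1-byte char #1 = 36.
Offset 1: leading byte 0xEB = 11101011 → 3-byte char #2 = EB A7 91.
Offset 4: leading byte 0xF3 = 11110011 → 4-byte char #3 = F3 B0 91 BC.
Offset 8: leading byte 0xF0 = 11110000 → 4-byte char #4 = F0 90 8C 8F.
Leading byte 0xF0 = 11110000 matches 11110xxx → 4-byte sequence.
Byte 1: 0xF0 = 11110000, payload 000 (3 bits).
Byte 2: 0x90 = 10010000 (10xxxxxx ✓), payload 010000.
Byte 3: 0x8C = 10001100 (10xxxxxx ✓), payload 001100.
Byte 4: 0x8F = 10001111 (10xxxxxx ✓), payload 001111.
Concatenate: 000010000001100001111 = 0x1030F (21 bits → U+1030F).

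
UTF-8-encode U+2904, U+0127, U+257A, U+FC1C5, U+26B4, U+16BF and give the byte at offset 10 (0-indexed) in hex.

U+2904 → 3-byte form E2 A4 84 at offsets 0–2.
U+0127 → 2-byte form C4 A7 at offsets 3–4.
U+257A → 3-byte form E2 95 BA at offsets 5–7.
U+FC1C5 → 4-byte form F3 BC 87 85 at offsets 8–11.
Offset 10 falls in char 4's range; it's byte 3 of F3 BC 87 85 = 0x87.

0x87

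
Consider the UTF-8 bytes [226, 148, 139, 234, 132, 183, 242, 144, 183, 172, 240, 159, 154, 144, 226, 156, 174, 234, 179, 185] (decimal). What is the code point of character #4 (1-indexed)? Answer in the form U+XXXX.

Offset 0: leading byte 0xE2 = 11100010 → 3-byte char #1 = E2 94 8B.
Offset 3: leading byte 0xEA = 11101010 → 3-byte char #2 = EA 84 B7.
Offset 6: leading byte 0xF2 = 11110010 → 4-byte char #3 = F2 90 B7 AC.
Offset 10: leading byte 0xF0 = 11110000 → 4-byte char #4 = F0 9F 9A 90.
Leading byte 0xF0 = 11110000 matches 11110xxx → 4-byte sequence.
Byte 1: 0xF0 = 11110000, payload 000 (3 bits).
Byte 2: 0x9F = 10011111 (10xxxxxx ✓), payload 011111.
Byte 3: 0x9A = 10011010 (10xxxxxx ✓), payload 011010.
Byte 4: 0x90 = 10010000 (10xxxxxx ✓), payload 010000.
Concatenate: 000011111011010010000 = 0x1F690 (21 bits → U+1F690).

U+1F690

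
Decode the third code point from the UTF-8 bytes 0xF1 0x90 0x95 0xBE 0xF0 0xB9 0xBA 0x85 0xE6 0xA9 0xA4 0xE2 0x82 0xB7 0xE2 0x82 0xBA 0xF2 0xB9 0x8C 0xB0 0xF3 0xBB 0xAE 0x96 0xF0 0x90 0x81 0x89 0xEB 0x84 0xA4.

Offset 0: leading byte 0xF1 = 11110001 → 4-byte char #1 = F1 90 95 BE.
Offset 4: leading byte 0xF0 = 11110000 → 4-byte char #2 = F0 B9 BA 85.
Offset 8: leading byte 0xE6 = 11100110 → 3-byte char #3 = E6 A9 A4.
Leading byte 0xE6 = 11100110 matches 1110xxxx → 3-byte sequence.
Byte 1: 0xE6 = 11100110, payload 0110 (4 bits).
Byte 2: 0xA9 = 10101001 (10xxxxxx ✓), payload 101001.
Byte 3: 0xA4 = 10100100 (10xxxxxx ✓), payload 100100.
Concatenate: 0110101001100100 = 0x6A64 (16 bits → U+6A64).

U+6A64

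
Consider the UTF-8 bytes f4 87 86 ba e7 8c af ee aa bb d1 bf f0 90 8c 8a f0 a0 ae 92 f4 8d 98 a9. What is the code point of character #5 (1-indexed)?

Offset 0: leading byte 0xF4 = 11110100 → 4-byte char #1 = F4 87 86 BA.
Offset 4: leading byte 0xE7 = 11100111 → 3-byte char #2 = E7 8C AF.
Offset 7: leading byte 0xEE = 11101110 → 3-byte char #3 = EE AA BB.
Offset 10: leading byte 0xD1 = 11010001 → 2-byte char #4 = D1 BF.
Offset 12: leading byte 0xF0 = 11110000 → 4-byte char #5 = F0 90 8C 8A.
Leading byte 0xF0 = 11110000 matches 11110xxx → 4-byte sequence.
Byte 1: 0xF0 = 11110000, payload 000 (3 bits).
Byte 2: 0x90 = 10010000 (10xxxxxx ✓), payload 010000.
Byte 3: 0x8C = 10001100 (10xxxxxx ✓), payload 001100.
Byte 4: 0x8A = 10001010 (10xxxxxx ✓), payload 001010.
Concatenate: 000010000001100001010 = 0x1030A (21 bits → U+1030A).

U+1030A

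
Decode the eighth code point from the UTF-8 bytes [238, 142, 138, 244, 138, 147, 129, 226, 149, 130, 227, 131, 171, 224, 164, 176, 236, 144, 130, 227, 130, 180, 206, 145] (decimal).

U+0391

Offset 0: leading byte 0xEE = 11101110 → 3-byte char #1 = EE 8E 8A.
Offset 3: leading byte 0xF4 = 11110100 → 4-byte char #2 = F4 8A 93 81.
Offset 7: leading byte 0xE2 = 11100010 → 3-byte char #3 = E2 95 82.
Offset 10: leading byte 0xE3 = 11100011 → 3-byte char #4 = E3 83 AB.
Offset 13: leading byte 0xE0 = 11100000 → 3-byte char #5 = E0 A4 B0.
Offset 16: leading byte 0xEC = 11101100 → 3-byte char #6 = EC 90 82.
Offset 19: leading byte 0xE3 = 11100011 → 3-byte char #7 = E3 82 B4.
Offset 22: leading byte 0xCE = 11001110 → 2-byte char #8 = CE 91.
Leading byte 0xCE = 11001110 matches 110xxxxx → 2-byte sequence.
Byte 1: 0xCE = 11001110, payload 01110 (5 bits).
Byte 2: 0x91 = 10010001 (10xxxxxx ✓), payload 010001.
Concatenate: 01110010001 = 0x391 (11 bits → U+0391).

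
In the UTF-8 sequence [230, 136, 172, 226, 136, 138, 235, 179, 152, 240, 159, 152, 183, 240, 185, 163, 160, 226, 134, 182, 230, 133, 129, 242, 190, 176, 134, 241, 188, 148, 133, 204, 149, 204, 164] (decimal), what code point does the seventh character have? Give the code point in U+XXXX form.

Offset 0: leading byte 0xE6 = 11100110 → 3-byte char #1 = E6 88 AC.
Offset 3: leading byte 0xE2 = 11100010 → 3-byte char #2 = E2 88 8A.
Offset 6: leading byte 0xEB = 11101011 → 3-byte char #3 = EB B3 98.
Offset 9: leading byte 0xF0 = 11110000 → 4-byte char #4 = F0 9F 98 B7.
Offset 13: leading byte 0xF0 = 11110000 → 4-byte char #5 = F0 B9 A3 A0.
Offset 17: leading byte 0xE2 = 11100010 → 3-byte char #6 = E2 86 B6.
Offset 20: leading byte 0xE6 = 11100110 → 3-byte char #7 = E6 85 81.
Leading byte 0xE6 = 11100110 matches 1110xxxx → 3-byte sequence.
Byte 1: 0xE6 = 11100110, payload 0110 (4 bits).
Byte 2: 0x85 = 10000101 (10xxxxxx ✓), payload 000101.
Byte 3: 0x81 = 10000001 (10xxxxxx ✓), payload 000001.
Concatenate: 0110000101000001 = 0x6141 (16 bits → U+6141).

U+6141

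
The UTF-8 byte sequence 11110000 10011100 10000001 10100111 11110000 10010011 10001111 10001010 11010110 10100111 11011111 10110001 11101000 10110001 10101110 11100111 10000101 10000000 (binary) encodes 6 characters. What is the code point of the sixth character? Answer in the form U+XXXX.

U+7140

Offset 0: leading byte 0xF0 = 11110000 → 4-byte char #1 = F0 9C 81 A7.
Offset 4: leading byte 0xF0 = 11110000 → 4-byte char #2 = F0 93 8F 8A.
Offset 8: leading byte 0xD6 = 11010110 → 2-byte char #3 = D6 A7.
Offset 10: leading byte 0xDF = 11011111 → 2-byte char #4 = DF B1.
Offset 12: leading byte 0xE8 = 11101000 → 3-byte char #5 = E8 B1 AE.
Offset 15: leading byte 0xE7 = 11100111 → 3-byte char #6 = E7 85 80.
Leading byte 0xE7 = 11100111 matches 1110xxxx → 3-byte sequence.
Byte 1: 0xE7 = 11100111, payload 0111 (4 bits).
Byte 2: 0x85 = 10000101 (10xxxxxx ✓), payload 000101.
Byte 3: 0x80 = 10000000 (10xxxxxx ✓), payload 000000.
Concatenate: 0111000101000000 = 0x7140 (16 bits → U+7140).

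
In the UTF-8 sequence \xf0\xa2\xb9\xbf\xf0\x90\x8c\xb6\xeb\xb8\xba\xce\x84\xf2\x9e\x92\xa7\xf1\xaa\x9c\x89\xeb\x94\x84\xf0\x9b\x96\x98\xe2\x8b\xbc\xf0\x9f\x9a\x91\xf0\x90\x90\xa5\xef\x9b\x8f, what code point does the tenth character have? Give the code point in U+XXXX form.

Offset 0: leading byte 0xF0 = 11110000 → 4-byte char #1 = F0 A2 B9 BF.
Offset 4: leading byte 0xF0 = 11110000 → 4-byte char #2 = F0 90 8C B6.
Offset 8: leading byte 0xEB = 11101011 → 3-byte char #3 = EB B8 BA.
Offset 11: leading byte 0xCE = 11001110 → 2-byte char #4 = CE 84.
Offset 13: leading byte 0xF2 = 11110010 → 4-byte char #5 = F2 9E 92 A7.
Offset 17: leading byte 0xF1 = 11110001 → 4-byte char #6 = F1 AA 9C 89.
Offset 21: leading byte 0xEB = 11101011 → 3-byte char #7 = EB 94 84.
Offset 24: leading byte 0xF0 = 11110000 → 4-byte char #8 = F0 9B 96 98.
Offset 28: leading byte 0xE2 = 11100010 → 3-byte char #9 = E2 8B BC.
Offset 31: leading byte 0xF0 = 11110000 → 4-byte char #10 = F0 9F 9A 91.
Leading byte 0xF0 = 11110000 matches 11110xxx → 4-byte sequence.
Byte 1: 0xF0 = 11110000, payload 000 (3 bits).
Byte 2: 0x9F = 10011111 (10xxxxxx ✓), payload 011111.
Byte 3: 0x9A = 10011010 (10xxxxxx ✓), payload 011010.
Byte 4: 0x91 = 10010001 (10xxxxxx ✓), payload 010001.
Concatenate: 000011111011010010001 = 0x1F691 (21 bits → U+1F691).

U+1F691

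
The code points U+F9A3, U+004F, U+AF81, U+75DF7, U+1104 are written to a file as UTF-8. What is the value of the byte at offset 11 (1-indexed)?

0xB7

1-indexed offset 11 is 0-indexed offset 10.
U+F9A3 → 3-byte form EF A6 A3 at offsets 0–2.
U+004F → 1-byte form 4F at offsets 3–3.
U+AF81 → 3-byte form EA BE 81 at offsets 4–6.
U+75DF7 → 4-byte form F1 B5 B7 B7 at offsets 7–10.
Offset 10 falls in char 4's range; it's byte 4 of F1 B5 B7 B7 = 0xB7.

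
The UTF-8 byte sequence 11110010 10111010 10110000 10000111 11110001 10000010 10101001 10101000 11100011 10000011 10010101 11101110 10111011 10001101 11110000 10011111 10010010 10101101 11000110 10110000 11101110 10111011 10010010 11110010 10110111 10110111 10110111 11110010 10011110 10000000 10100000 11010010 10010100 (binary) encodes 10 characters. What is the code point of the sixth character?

Offset 0: leading byte 0xF2 = 11110010 → 4-byte char #1 = F2 BA B0 87.
Offset 4: leading byte 0xF1 = 11110001 → 4-byte char #2 = F1 82 A9 A8.
Offset 8: leading byte 0xE3 = 11100011 → 3-byte char #3 = E3 83 95.
Offset 11: leading byte 0xEE = 11101110 → 3-byte char #4 = EE BB 8D.
Offset 14: leading byte 0xF0 = 11110000 → 4-byte char #5 = F0 9F 92 AD.
Offset 18: leading byte 0xC6 = 11000110 → 2-byte char #6 = C6 B0.
Leading byte 0xC6 = 11000110 matches 110xxxxx → 2-byte sequence.
Byte 1: 0xC6 = 11000110, payload 00110 (5 bits).
Byte 2: 0xB0 = 10110000 (10xxxxxx ✓), payload 110000.
Concatenate: 00110110000 = 0x1B0 (11 bits → U+01B0).

U+01B0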